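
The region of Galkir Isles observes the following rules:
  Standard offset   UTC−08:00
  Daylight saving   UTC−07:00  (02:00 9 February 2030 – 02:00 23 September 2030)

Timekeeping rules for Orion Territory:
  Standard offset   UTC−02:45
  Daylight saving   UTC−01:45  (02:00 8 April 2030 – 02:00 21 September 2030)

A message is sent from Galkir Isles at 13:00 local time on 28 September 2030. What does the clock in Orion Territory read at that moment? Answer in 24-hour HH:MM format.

18:15

28 September 2030 does not fall between 9 February and 23 September, so daylight saving is not in effect and Galkir Isles is at UTC−08:00.
13:00 Galkir Isles + 8h = 21:00 UTC.
At the standard offset (UTC−02:45), 21:00 UTC − 2h45m = 18:15 Orion Territory standard time.
Daylight saving runs 8 April – 21 September; the standard-time date in Orion Territory, 28 September 2030, is outside that window, so Orion Territory is on standard time at UTC−02:45.
21:00 UTC − 2h45m = 18:15 Orion Territory.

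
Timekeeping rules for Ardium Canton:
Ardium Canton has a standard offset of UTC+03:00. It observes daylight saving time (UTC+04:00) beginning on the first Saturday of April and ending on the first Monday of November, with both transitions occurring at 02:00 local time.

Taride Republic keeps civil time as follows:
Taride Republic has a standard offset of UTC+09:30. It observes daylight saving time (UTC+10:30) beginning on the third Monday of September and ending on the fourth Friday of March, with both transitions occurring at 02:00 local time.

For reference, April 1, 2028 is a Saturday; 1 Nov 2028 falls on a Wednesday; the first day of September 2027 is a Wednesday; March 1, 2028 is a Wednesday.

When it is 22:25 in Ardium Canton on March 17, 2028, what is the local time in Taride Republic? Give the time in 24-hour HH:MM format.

1 April 2028 is a Saturday, so the first Saturday is April 1.
1 November 2028 is a Wednesday, so the first Monday is November 6.
March 17, 2028 is outside the daylight-saving period (1 April – 6 November), so Ardium Canton is on standard time, UTC+03:00.
22:25 Ardium Canton − 3h = 19:25 UTC.
1 September 2027 is a Wednesday, so the first Monday is September 6 and the third is September 20.
1 March 2028 is a Wednesday, so the first Friday is March 3 and the fourth is March 24.
At the standard offset (UTC+09:30), 19:25 UTC + 9h30m = 04:55 Taride Republic standard time (rolling into the next day, 18 March 2028).
Daylight saving runs 20 September 2027 – 24 March 2028; the standard-time date in Taride Republic, March 18, 2028, is inside that window, so Taride Republic is at UTC+10:30.
19:25 UTC + 10h30m = 05:55 Taride Republic (rolling into the next day, 18 March 2028).

05:55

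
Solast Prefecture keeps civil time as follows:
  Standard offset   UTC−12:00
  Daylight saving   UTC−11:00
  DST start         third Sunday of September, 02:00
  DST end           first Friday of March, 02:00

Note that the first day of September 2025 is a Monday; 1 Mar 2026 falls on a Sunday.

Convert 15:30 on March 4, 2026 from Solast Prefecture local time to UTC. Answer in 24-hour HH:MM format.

02:30

1 September 2025 is a Monday, so the first Sunday is September 7 and the third is September 21.
1 March 2026 is a Sunday, so the first Friday is March 6.
Daylight saving runs 21 September 2025 – 6 March 2026; March 4, 2026 is inside that window, so Solast Prefecture is at UTC−11:00.
15:30 local + 11h = 02:30 UTC (rolling into the next day, 5 March 2026).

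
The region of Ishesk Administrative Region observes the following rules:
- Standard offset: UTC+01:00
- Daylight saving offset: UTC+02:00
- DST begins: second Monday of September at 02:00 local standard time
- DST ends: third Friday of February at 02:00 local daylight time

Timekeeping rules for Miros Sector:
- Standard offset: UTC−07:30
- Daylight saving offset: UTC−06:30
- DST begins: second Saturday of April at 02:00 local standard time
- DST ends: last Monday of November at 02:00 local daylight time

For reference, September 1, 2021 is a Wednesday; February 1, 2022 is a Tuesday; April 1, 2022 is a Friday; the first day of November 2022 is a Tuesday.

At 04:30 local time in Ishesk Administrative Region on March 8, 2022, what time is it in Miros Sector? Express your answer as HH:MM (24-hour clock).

20:00

1 September 2021 is a Wednesday, so the first Monday is September 6 and the second is September 13.
1 February 2022 is a Tuesday, so the first Friday is February 4 and the third is February 18.
March 8, 2022 does not fall between 13 September 2021 and 18 February 2022, so daylight saving is not in effect and Ishesk Administrative Region is at UTC+01:00.
04:30 Ishesk Administrative Region − 1h = 03:30 UTC.
1 April 2022 is a Friday, so the first Saturday is April 2 and the second is April 9.
1 November 2022 is a Tuesday, so Mondays fall on 7, 14, 21, 28; the last is November 28.
At the standard offset (UTC−07:30), 03:30 UTC − 7h30m = 20:00 Miros Sector standard time (rolling into the previous day, 7 March 2022).
The standard-time date in Miros Sector, March 7, 2022, is outside the daylight-saving period (9 April – 28 November), so Miros Sector is on standard time, UTC−07:30.
03:30 UTC − 7h30m = 20:00 Miros Sector (rolling into the previous day, 7 March 2022).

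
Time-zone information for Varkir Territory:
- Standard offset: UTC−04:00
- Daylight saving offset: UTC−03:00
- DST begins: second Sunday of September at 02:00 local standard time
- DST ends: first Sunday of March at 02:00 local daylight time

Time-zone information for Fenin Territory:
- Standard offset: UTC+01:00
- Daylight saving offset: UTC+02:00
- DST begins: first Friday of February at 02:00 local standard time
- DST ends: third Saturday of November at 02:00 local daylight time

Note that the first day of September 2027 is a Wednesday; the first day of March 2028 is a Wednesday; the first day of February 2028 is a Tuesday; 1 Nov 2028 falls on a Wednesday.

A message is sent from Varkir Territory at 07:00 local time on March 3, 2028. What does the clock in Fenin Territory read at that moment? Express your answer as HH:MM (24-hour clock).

12:00

1 September 2027 is a Wednesday, so the first Sunday is September 5 and the second is September 12.
1 March 2028 is a Wednesday, so the first Sunday is March 5.
March 3, 2028 falls between 12 September 2027 and 5 March 2028, so daylight saving is in effect and Varkir Territory is at UTC−03:00.
07:00 Varkir Territory + 3h = 10:00 UTC.
1 February 2028 is a Tuesday, so the first Friday is February 4.
1 November 2028 is a Wednesday, so the first Saturday is November 4 and the third is November 18.
At the standard offset (UTC+01:00), 10:00 UTC + 1h = 11:00 Fenin Territory standard time.
The standard-time date in Fenin Territory, March 3, 2028, falls between 4 February and 18 November, so daylight saving is in effect and Fenin Territory is at UTC+02:00.
10:00 UTC + 2h = 12:00 Fenin Territory.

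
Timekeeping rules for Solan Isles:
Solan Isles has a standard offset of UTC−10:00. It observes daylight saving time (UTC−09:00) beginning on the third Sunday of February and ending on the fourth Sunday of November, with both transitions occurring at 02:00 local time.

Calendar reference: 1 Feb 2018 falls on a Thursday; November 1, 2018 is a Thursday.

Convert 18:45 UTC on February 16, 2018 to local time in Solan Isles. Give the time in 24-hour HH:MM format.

1 February 2018 is a Thursday, so the first Sunday is February 4 and the third is February 18.
1 November 2018 is a Thursday, so the first Sunday is November 4 and the fourth is November 25.
At the standard offset (UTC−10:00), 18:45 UTC − 10h = 08:45 Solan Isles standard time.
The standard-time date in Solan Isles, February 16, 2018, is outside the daylight-saving period (18 February – 25 November), so Solan Isles is on standard time, UTC−10:00.
18:45 UTC − 10h = 08:45 local.

08:45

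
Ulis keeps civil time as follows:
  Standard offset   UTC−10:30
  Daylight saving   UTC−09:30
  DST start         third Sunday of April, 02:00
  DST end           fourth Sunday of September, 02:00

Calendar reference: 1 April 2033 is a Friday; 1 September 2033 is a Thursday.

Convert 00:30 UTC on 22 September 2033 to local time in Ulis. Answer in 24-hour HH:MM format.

1 April 2033 is a Friday, so the first Sunday is April 3 and the third is April 17.
1 September 2033 is a Thursday, so the first Sunday is September 4 and the fourth is September 25.
At the standard offset (UTC−10:30), 00:30 UTC − 10h30m = 14:00 Ulis standard time (rolling into the previous day, 21 September 2033).
The standard-time date in Ulis, 21 September 2033, falls between 17 April and 25 September, so daylight saving is in effect and Ulis is at UTC−09:30.
00:30 UTC − 9h30m = 15:00 local (rolling into the previous day, 21 September 2033).

15:00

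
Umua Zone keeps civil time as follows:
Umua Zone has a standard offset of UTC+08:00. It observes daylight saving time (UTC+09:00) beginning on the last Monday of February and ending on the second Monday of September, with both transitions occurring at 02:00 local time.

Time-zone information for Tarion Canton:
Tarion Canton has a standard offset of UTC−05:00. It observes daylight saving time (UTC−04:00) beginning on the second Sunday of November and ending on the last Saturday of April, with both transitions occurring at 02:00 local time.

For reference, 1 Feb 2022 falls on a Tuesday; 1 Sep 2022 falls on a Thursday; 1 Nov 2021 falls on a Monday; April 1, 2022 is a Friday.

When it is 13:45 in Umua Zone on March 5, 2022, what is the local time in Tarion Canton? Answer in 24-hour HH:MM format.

00:45

1 February 2022 is a Tuesday, so Mondays fall on 7, 14, 21, 28; the last is February 28.
1 September 2022 is a Thursday, so the first Monday is September 5 and the second is September 12.
Daylight saving runs 28 February – 12 September; March 5, 2022 is inside that window, so Umua Zone is at UTC+09:00.
13:45 Umua Zone − 9h = 04:45 UTC.
1 November 2021 is a Monday, so the first Sunday is November 7 and the second is November 14.
1 April 2022 is a Friday, so Saturdays fall on 2, 9, 16, 23, 30; the last is April 30.
At the standard offset (UTC−05:00), 04:45 UTC − 5h = 23:45 Tarion Canton standard time (rolling into the previous day, 4 March 2022).
Daylight saving runs 14 November 2021 – 30 April 2022; the standard-time date in Tarion Canton, March 4, 2022, is inside that window, so Tarion Canton is at UTC−04:00.
04:45 UTC − 4h = 00:45 Tarion Canton.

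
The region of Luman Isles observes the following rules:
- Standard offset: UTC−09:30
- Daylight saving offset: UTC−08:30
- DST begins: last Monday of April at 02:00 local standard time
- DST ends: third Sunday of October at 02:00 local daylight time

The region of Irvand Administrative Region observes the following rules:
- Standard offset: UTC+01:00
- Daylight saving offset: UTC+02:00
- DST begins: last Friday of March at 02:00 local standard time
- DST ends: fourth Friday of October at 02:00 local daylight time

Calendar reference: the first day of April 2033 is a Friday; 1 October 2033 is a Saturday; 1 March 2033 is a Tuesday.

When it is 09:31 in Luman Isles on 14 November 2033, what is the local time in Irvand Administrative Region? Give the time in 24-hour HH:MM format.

20:01

1 April 2033 is a Friday, so Mondays fall on 4, 11, 18, 25; the last is April 25.
1 October 2033 is a Saturday, so the first Sunday is October 2 and the third is October 16.
14 November 2033 does not fall between 25 April and 16 October, so daylight saving is not in effect and Luman Isles is at UTC−09:30.
09:31 Luman Isles + 9h30m = 19:01 UTC.
1 March 2033 is a Tuesday, so Fridays fall on 4, 11, 18, 25; the last is March 25.
1 October 2033 is a Saturday, so the first Friday is October 7 and the fourth is October 28.
At the standard offset (UTC+01:00), 19:01 UTC + 1h = 20:01 Irvand Administrative Region standard time.
The standard-time date in Irvand Administrative Region, 14 November 2033, does not fall between 25 March and 28 October, so daylight saving is not in effect and Irvand Administrative Region is at UTC+01:00.
19:01 UTC + 1h = 20:01 Irvand Administrative Region.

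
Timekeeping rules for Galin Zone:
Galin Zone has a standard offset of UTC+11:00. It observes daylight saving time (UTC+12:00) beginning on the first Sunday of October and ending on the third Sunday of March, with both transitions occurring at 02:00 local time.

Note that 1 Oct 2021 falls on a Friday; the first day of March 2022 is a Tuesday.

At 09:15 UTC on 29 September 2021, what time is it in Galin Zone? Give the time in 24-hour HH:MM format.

20:15

1 October 2021 is a Friday, so the first Sunday is October 3.
1 March 2022 is a Tuesday, so the first Sunday is March 6 and the third is March 20.
At the standard offset (UTC+11:00), 09:15 UTC + 11h = 20:15 Galin Zone standard time.
The standard-time date in Galin Zone, 29 September 2021, does not fall between 3 October 2021 and 20 March 2022, so daylight saving is not in effect and Galin Zone is at UTC+11:00.
09:15 UTC + 11h = 20:15 local.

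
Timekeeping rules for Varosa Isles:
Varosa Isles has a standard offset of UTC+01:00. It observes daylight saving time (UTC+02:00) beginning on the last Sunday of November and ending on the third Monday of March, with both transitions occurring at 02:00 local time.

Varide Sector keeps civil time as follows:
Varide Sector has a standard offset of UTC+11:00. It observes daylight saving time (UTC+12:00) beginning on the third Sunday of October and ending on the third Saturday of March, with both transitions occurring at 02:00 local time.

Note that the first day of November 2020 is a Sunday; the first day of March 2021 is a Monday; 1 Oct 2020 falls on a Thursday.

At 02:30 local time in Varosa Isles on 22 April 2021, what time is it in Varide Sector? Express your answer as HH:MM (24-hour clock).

12:30

1 November 2020 is a Sunday, so Sundays fall on 1, 8, 15, 22, 29; the last is November 29.
1 March 2021 is a Monday, so the first Monday is March 1 and the third is March 15.
22 April 2021 is outside the daylight-saving period (29 November 2020 – 15 March 2021), so Varosa Isles is on standard time, UTC+01:00.
02:30 Varosa Isles − 1h = 01:30 UTC.
1 October 2020 is a Thursday, so the first Sunday is October 4 and the third is October 18.
1 March 2021 is a Monday, so the first Saturday is March 6 and the third is March 20.
At the standard offset (UTC+11:00), 01:30 UTC + 11h = 12:30 Varide Sector standard time.
The standard-time date in Varide Sector, 22 April 2021, does not fall between 18 October 2020 and 20 March 2021, so daylight saving is not in effect and Varide Sector is at UTC+11:00.
01:30 UTC + 11h = 12:30 Varide Sector.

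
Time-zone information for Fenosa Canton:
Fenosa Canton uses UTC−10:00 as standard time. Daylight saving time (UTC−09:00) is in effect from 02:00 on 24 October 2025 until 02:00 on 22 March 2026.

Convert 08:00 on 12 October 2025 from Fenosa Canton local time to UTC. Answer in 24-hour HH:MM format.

Daylight saving runs 24 October 2025 – 22 March 2026; 12 October 2025 is outside that window, so Fenosa Canton is on standard time at UTC−10:00.
08:00 local + 10h = 18:00 UTC.

18:00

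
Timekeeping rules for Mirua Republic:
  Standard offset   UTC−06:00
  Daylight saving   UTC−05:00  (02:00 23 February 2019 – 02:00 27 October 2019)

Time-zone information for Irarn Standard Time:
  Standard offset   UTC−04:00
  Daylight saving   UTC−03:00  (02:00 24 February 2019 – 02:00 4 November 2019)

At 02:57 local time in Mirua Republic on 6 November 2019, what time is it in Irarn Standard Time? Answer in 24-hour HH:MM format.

Daylight saving runs 23 February – 27 October; 6 November 2019 is outside that window, so Mirua Republic is on standard time at UTC−06:00.
02:57 Mirua Republic + 6h = 08:57 UTC.
At the standard offset (UTC−04:00), 08:57 UTC − 4h = 04:57 Irarn Standard Time standard time.
The standard-time date in Irarn Standard Time, 6 November 2019, does not fall between 24 February and 4 November, so daylight saving is not in effect and Irarn Standard Time is at UTC−04:00.
08:57 UTC − 4h = 04:57 Irarn Standard Time.

04:57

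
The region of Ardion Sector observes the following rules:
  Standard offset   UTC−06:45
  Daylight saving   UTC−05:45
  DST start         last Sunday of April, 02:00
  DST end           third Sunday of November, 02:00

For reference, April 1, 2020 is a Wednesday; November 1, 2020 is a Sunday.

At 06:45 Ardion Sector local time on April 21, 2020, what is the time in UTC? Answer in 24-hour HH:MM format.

13:30

1 April 2020 is a Wednesday, so Sundays fall on 5, 12, 19, 26; the last is April 26.
1 November 2020 is a Sunday, so the first Sunday is November 1 and the third is November 15.
April 21, 2020 is outside the daylight-saving period (26 April – 15 November), so Ardion Sector is on standard time, UTC−06:45.
06:45 local + 6h45m = 13:30 UTC.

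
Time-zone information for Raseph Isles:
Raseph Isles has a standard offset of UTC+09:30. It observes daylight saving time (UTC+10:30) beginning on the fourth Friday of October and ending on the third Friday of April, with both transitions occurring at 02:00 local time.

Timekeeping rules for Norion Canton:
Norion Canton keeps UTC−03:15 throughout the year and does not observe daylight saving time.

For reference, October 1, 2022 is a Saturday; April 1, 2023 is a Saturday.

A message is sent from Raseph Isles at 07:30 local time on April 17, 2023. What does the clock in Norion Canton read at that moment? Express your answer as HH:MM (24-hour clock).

17:45

1 October 2022 is a Saturday, so the first Friday is October 7 and the fourth is October 28.
1 April 2023 is a Saturday, so the first Friday is April 7 and the third is April 21.
Daylight saving runs 28 October 2022 – 21 April 2023; April 17, 2023 is inside that window, so Raseph Isles is at UTC+10:30.
07:30 Raseph Isles − 10h30m = 21:00 UTC (rolling into the previous day, 16 April 2023).
Norion Canton has no daylight saving, so its offset is UTC−03:15 year-round.
21:00 UTC − 3h15m = 17:45 Norion Canton.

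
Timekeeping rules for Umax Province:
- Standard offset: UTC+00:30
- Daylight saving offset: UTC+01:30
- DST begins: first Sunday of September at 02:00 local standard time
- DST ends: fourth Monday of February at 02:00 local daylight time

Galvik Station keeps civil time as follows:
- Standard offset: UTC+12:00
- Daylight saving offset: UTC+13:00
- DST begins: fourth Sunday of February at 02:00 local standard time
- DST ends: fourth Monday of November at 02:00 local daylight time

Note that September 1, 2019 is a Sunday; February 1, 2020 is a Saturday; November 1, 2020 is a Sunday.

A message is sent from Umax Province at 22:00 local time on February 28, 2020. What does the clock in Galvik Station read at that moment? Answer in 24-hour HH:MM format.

10:30

1 September 2019 is a Sunday, so the first Sunday is September 1.
1 February 2020 is a Saturday, so the first Monday is February 3 and the fourth is February 24.
February 28, 2020 does not fall between 1 September 2019 and 24 February 2020, so daylight saving is not in effect and Umax Province is at UTC+00:30.
22:00 Umax Province − 0h30m = 21:30 UTC.
1 February 2020 is a Saturday, so the first Sunday is February 2 and the fourth is February 23.
1 November 2020 is a Sunday, so the first Monday is November 2 and the fourth is November 23.
At the standard offset (UTC+12:00), 21:30 UTC + 12h = 09:30 Galvik Station standard time (rolling into the next day, 29 February 2020).
Daylight saving runs 23 February – 23 November; the standard-time date in Galvik Station, February 29, 2020, is inside that window, so Galvik Station is at UTC+13:00.
21:30 UTC + 13h = 10:30 Galvik Station (rolling into the next day, 29 February 2020).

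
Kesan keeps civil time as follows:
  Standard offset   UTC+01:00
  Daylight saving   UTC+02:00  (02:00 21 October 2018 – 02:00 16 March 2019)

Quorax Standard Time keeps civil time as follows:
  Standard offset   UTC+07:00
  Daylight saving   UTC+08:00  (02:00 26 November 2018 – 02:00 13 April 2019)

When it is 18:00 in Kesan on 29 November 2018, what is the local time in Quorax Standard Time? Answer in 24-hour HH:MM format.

00:00

Daylight saving runs 21 October 2018 – 16 March 2019; 29 November 2018 is inside that window, so Kesan is at UTC+02:00.
18:00 Kesan − 2h = 16:00 UTC.
At the standard offset (UTC+07:00), 16:00 UTC + 7h = 23:00 Quorax Standard Time standard time.
The standard-time date in Quorax Standard Time, 29 November 2018, falls between 26 November 2018 and 13 April 2019, so daylight saving is in effect and Quorax Standard Time is at UTC+08:00.
16:00 UTC + 8h = 00:00 Quorax Standard Time (rolling into the next day, 30 November 2018).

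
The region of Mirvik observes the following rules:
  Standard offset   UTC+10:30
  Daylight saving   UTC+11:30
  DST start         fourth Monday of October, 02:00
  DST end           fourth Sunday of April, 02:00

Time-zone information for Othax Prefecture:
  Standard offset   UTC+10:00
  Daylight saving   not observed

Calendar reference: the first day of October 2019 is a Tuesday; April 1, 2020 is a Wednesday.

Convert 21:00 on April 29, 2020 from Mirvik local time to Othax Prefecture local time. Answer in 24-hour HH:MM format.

1 October 2019 is a Tuesday, so the first Monday is October 7 and the fourth is October 28.
1 April 2020 is a Wednesday, so the first Sunday is April 5 and the fourth is April 26.
April 29, 2020 does not fall between 28 October 2019 and 26 April 2020, so daylight saving is not in effect and Mirvik is at UTC+10:30.
21:00 Mirvik − 10h30m = 10:30 UTC.
Othax Prefecture has no daylight saving, so its offset is UTC+10:00 year-round.
10:30 UTC + 10h = 20:30 Othax Prefecture.

20:30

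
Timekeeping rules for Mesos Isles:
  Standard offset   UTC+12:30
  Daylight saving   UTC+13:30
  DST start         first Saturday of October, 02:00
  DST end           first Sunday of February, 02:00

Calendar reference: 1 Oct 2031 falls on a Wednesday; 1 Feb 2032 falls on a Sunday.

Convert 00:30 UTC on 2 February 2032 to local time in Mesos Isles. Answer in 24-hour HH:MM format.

13:00

1 October 2031 is a Wednesday, so the first Saturday is October 4.
1 February 2032 is a Sunday, so the first Sunday is February 1.
At the standard offset (UTC+12:30), 00:30 UTC + 12h30m = 13:00 Mesos Isles standard time.
The standard-time date in Mesos Isles, 2 February 2032, is outside the daylight-saving period (4 October 2031 – 1 February 2032), so Mesos Isles is on standard time, UTC+12:30.
00:30 UTC + 12h30m = 13:00 local.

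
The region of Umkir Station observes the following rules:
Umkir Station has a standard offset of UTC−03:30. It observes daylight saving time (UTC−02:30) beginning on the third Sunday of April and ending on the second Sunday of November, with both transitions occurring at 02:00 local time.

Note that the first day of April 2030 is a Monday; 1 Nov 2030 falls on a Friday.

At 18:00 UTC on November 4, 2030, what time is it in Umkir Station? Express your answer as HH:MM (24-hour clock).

1 April 2030 is a Monday, so the first Sunday is April 7 and the third is April 21.
1 November 2030 is a Friday, so the first Sunday is November 3 and the second is November 10.
At the standard offset (UTC−03:30), 18:00 UTC − 3h30m = 14:30 Umkir Station standard time.
The standard-time date in Umkir Station, November 4, 2030, lies within the daylight-saving period (21 April – 10 November), so Umkir Station is on daylight time, UTC−02:30.
18:00 UTC − 2h30m = 15:30 local.

15:30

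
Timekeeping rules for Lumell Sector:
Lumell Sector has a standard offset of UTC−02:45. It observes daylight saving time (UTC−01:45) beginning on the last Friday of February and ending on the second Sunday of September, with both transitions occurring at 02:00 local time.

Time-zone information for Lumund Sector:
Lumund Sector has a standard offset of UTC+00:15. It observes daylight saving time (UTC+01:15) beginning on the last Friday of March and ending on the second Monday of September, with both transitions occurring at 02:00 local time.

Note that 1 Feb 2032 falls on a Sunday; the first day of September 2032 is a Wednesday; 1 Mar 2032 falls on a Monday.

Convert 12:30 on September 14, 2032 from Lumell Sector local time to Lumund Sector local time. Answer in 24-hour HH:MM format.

1 February 2032 is a Sunday, so Fridays fall on 6, 13, 20, 27; the last is February 27.
1 September 2032 is a Wednesday, so the first Sunday is September 5 and the second is September 12.
September 14, 2032 does not fall between 27 February and 12 September, so daylight saving is not in effect and Lumell Sector is at UTC−02:45.
12:30 Lumell Sector + 2h45m = 15:15 UTC.
1 March 2032 is a Monday, so Fridays fall on 5, 12, 19, 26; the last is March 26.
1 September 2032 is a Wednesday, so the first Monday is September 6 and the second is September 13.
At the standard offset (UTC+00:15), 15:15 UTC + 0h15m = 15:30 Lumund Sector standard time.
The standard-time date in Lumund Sector, September 14, 2032, does not fall between 26 March and 13 September, so daylight saving is not in effect and Lumund Sector is at UTC+00:15.
15:15 UTC + 0h15m = 15:30 Lumund Sector.

15:30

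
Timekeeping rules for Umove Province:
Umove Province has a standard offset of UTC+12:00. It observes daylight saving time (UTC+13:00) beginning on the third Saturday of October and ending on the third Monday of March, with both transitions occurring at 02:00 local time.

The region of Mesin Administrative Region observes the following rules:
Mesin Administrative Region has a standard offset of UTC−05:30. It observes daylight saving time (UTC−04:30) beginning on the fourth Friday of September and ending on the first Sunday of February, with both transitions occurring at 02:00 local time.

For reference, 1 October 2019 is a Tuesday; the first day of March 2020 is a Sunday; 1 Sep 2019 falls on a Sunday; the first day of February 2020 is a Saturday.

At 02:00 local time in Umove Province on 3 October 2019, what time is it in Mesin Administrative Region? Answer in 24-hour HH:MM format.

09:30

1 October 2019 is a Tuesday, so the first Saturday is October 5 and the third is October 19.
1 March 2020 is a Sunday, so the first Monday is March 2 and the third is March 16.
3 October 2019 is outside the daylight-saving period (19 October 2019 – 16 March 2020), so Umove Province is on standard time, UTC+12:00.
02:00 Umove Province − 12h = 14:00 UTC (rolling into the previous day, 2 October 2019).
1 September 2019 is a Sunday, so the first Friday is September 6 and the fourth is September 27.
1 February 2020 is a Saturday, so the first Sunday is February 2.
At the standard offset (UTC−05:30), 14:00 UTC − 5h30m = 08:30 Mesin Administrative Region standard time.
Daylight saving runs 27 September 2019 – 2 February 2020; the standard-time date in Mesin Administrative Region, 2 October 2019, is inside that window, so Mesin Administrative Region is at UTC−04:30.
14:00 UTC − 4h30m = 09:30 Mesin Administrative Region.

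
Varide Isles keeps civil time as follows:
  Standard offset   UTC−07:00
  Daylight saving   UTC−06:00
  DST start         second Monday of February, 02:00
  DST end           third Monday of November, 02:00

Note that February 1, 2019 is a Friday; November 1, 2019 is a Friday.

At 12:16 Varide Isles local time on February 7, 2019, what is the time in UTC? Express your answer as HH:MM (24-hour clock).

19:16

1 February 2019 is a Friday, so the first Monday is February 4 and the second is February 11.
1 November 2019 is a Friday, so the first Monday is November 4 and the third is November 18.
February 7, 2019 is outside the daylight-saving period (11 February – 18 November), so Varide Isles is on standard time, UTC−07:00.
12:16 local + 7h = 19:16 UTC.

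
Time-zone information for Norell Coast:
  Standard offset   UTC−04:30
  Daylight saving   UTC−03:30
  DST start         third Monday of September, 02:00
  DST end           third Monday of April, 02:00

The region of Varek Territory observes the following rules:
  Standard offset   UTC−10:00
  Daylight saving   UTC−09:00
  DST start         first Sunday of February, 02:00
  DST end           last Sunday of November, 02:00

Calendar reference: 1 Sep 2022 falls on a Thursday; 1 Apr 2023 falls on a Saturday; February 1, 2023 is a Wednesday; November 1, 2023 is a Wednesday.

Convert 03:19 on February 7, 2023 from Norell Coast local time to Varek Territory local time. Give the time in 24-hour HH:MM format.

1 September 2022 is a Thursday, so the first Monday is September 5 and the third is September 19.
1 April 2023 is a Saturday, so the first Monday is April 3 and the third is April 17.
Daylight saving runs 19 September 2022 – 17 April 2023; February 7, 2023 is inside that window, so Norell Coast is at UTC−03:30.
03:19 Norell Coast + 3h30m = 06:49 UTC.
1 February 2023 is a Wednesday, so the first Sunday is February 5.
1 November 2023 is a Wednesday, so Sundays fall on 5, 12, 19, 26; the last is November 26.
At the standard offset (UTC−10:00), 06:49 UTC − 10h = 20:49 Varek Territory standard time (rolling into the previous day, 6 February 2023).
The standard-time date in Varek Territory, February 6, 2023, lies within the daylight-saving period (5 February – 26 November), so Varek Territory is on daylight time, UTC−09:00.
06:49 UTC − 9h = 21:49 Varek Territory (rolling into the previous day, 6 February 2023).

21:49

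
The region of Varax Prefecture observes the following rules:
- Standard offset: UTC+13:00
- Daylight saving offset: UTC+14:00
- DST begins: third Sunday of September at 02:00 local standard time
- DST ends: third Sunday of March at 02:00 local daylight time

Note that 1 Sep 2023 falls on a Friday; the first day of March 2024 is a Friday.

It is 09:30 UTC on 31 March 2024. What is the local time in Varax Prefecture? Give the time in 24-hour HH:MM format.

22:30

1 September 2023 is a Friday, so the first Sunday is September 3 and the third is September 17.
1 March 2024 is a Friday, so the first Sunday is March 3 and the third is March 17.
At the standard offset (UTC+13:00), 09:30 UTC + 13h = 22:30 Varax Prefecture standard time.
Daylight saving runs 17 September 2023 – 17 March 2024; the standard-time date in Varax Prefecture, 31 March 2024, is outside that window, so Varax Prefecture is on standard time at UTC+13:00.
09:30 UTC + 13h = 22:30 local.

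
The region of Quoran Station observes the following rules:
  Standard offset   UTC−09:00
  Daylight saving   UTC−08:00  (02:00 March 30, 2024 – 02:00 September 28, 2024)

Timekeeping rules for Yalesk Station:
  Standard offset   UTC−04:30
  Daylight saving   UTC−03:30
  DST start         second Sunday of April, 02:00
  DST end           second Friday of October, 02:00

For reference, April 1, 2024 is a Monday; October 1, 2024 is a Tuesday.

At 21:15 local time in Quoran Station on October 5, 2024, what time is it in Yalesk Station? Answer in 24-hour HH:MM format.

Daylight saving runs 30 March – 28 September; October 5, 2024 is outside that window, so Quoran Station is on standard time at UTC−09:00.
21:15 Quoran Station + 9h = 06:15 UTC (rolling into the next day, 6 October 2024).
1 April 2024 is a Monday, so the first Sunday is April 7 and the second is April 14.
1 October 2024 is a Tuesday, so the first Friday is October 4 and the second is October 11.
At the standard offset (UTC−04:30), 06:15 UTC − 4h30m = 01:45 Yalesk Station standard time.
Daylight saving runs 14 April – 11 October; the standard-time date in Yalesk Station, October 6, 2024, is inside that window, so Yalesk Station is at UTC−03:30.
06:15 UTC − 3h30m = 02:45 Yalesk Station.

02:45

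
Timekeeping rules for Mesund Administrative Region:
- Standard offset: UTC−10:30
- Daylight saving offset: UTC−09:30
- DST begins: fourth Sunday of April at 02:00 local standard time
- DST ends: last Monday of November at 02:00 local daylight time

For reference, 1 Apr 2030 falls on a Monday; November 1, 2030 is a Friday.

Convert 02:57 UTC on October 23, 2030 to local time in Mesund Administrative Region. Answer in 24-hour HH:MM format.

1 April 2030 is a Monday, so the first Sunday is April 7 and the fourth is April 28.
1 November 2030 is a Friday, so Mondays fall on 4, 11, 18, 25; the last is November 25.
At the standard offset (UTC−10:30), 02:57 UTC − 10h30m = 16:27 Mesund Administrative Region standard time (rolling into the previous day, 22 October 2030).
The standard-time date in Mesund Administrative Region, October 22, 2030, lies within the daylight-saving period (28 April – 25 November), so Mesund Administrative Region is on daylight time, UTC−09:30.
02:57 UTC − 9h30m = 17:27 local (rolling into the previous day, 22 October 2030).

17:27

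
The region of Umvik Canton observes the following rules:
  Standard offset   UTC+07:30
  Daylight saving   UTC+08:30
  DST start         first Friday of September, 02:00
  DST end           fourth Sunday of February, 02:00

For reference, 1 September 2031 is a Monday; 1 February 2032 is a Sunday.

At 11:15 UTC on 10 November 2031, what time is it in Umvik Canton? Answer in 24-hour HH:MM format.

1 September 2031 is a Monday, so the first Friday is September 5.
1 February 2032 is a Sunday, so the first Sunday is February 1 and the fourth is February 22.
At the standard offset (UTC+07:30), 11:15 UTC + 7h30m = 18:45 Umvik Canton standard time.
The standard-time date in Umvik Canton, 10 November 2031, falls between 5 September 2031 and 22 February 2032, so daylight saving is in effect and Umvik Canton is at UTC+08:30.
11:15 UTC + 8h30m = 19:45 local.

19:45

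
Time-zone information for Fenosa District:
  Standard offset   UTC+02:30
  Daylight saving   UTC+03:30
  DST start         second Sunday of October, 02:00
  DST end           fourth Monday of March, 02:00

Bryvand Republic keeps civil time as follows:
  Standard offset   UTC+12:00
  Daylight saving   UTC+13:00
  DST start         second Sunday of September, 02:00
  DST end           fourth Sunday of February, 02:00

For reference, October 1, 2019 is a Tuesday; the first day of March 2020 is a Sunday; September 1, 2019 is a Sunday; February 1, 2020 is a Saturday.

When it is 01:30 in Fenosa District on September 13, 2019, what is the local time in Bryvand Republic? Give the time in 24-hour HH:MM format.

1 October 2019 is a Tuesday, so the first Sunday is October 6 and the second is October 13.
1 March 2020 is a Sunday, so the first Monday is March 2 and the fourth is March 23.
September 13, 2019 does not fall between 13 October 2019 and 23 March 2020, so daylight saving is not in effect and Fenosa District is at UTC+02:30.
01:30 Fenosa District − 2h30m = 23:00 UTC (rolling into the previous day, 12 September 2019).
1 September 2019 is a Sunday, so the first Sunday is September 1 and the second is September 8.
1 February 2020 is a Saturday, so the first Sunday is February 2 and the fourth is February 23.
At the standard offset (UTC+12:00), 23:00 UTC + 12h = 11:00 Bryvand Republic standard time (rolling into the next day, 13 September 2019).
The standard-time date in Bryvand Republic, September 13, 2019, lies within the daylight-saving period (8 September 2019 – 23 February 2020), so Bryvand Republic is on daylight time, UTC+13:00.
23:00 UTC + 13h = 12:00 Bryvand Republic (rolling into the next day, 13 September 2019).

12:00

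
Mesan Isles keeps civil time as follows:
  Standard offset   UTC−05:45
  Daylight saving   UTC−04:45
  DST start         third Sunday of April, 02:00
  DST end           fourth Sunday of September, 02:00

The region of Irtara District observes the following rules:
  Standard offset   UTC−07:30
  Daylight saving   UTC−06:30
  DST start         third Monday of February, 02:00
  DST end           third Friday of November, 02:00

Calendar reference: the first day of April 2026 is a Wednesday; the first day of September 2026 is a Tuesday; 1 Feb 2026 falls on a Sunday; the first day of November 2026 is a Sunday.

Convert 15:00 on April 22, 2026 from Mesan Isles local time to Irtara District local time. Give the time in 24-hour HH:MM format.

13:15

1 April 2026 is a Wednesday, so the first Sunday is April 5 and the third is April 19.
1 September 2026 is a Tuesday, so the first Sunday is September 6 and the fourth is September 27.
April 22, 2026 falls between 19 April and 27 September, so daylight saving is in effect and Mesan Isles is at UTC−04:45.
15:00 Mesan Isles + 4h45m = 19:45 UTC.
1 February 2026 is a Sunday, so the first Monday is February 2 and the third is February 16.
1 November 2026 is a Sunday, so the first Friday is November 6 and the third is November 20.
At the standard offset (UTC−07:30), 19:45 UTC − 7h30m = 12:15 Irtara District standard time.
Daylight saving runs 16 February – 20 November; the standard-time date in Irtara District, April 22, 2026, is inside that window, so Irtara District is at UTC−06:30.
19:45 UTC − 6h30m = 13:15 Irtara District.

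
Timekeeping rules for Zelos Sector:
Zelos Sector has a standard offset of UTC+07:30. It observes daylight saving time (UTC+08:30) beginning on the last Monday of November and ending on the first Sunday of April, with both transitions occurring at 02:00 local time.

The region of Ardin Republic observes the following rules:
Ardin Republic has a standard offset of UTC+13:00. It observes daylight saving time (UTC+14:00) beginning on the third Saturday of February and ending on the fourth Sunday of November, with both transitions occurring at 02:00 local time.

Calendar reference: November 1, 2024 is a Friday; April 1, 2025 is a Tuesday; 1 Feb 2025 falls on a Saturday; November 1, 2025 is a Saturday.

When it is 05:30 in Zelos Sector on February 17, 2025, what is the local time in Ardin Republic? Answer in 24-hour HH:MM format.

1 November 2024 is a Friday, so Mondays fall on 4, 11, 18, 25; the last is November 25.
1 April 2025 is a Tuesday, so the first Sunday is April 6.
February 17, 2025 falls between 25 November 2024 and 6 April 2025, so daylight saving is in effect and Zelos Sector is at UTC+08:30.
05:30 Zelos Sector − 8h30m = 21:00 UTC (rolling into the previous day, 16 February 2025).
1 February 2025 is a Saturday, so the first Saturday is February 1 and the third is February 15.
1 November 2025 is a Saturday, so the first Sunday is November 2 and the fourth is November 23.
At the standard offset (UTC+13:00), 21:00 UTC + 13h = 10:00 Ardin Republic standard time (rolling into the next day, 17 February 2025).
The standard-time date in Ardin Republic, February 17, 2025, falls between 15 February and 23 November, so daylight saving is in effect and Ardin Republic is at UTC+14:00.
21:00 UTC + 14h = 11:00 Ardin Republic (rolling into the next day, 17 February 2025).

11:00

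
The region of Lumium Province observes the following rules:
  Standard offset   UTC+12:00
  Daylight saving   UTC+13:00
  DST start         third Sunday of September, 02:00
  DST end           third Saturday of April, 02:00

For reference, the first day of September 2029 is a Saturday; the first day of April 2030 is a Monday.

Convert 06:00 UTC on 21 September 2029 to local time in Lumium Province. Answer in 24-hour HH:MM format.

19:00

1 September 2029 is a Saturday, so the first Sunday is September 2 and the third is September 16.
1 April 2030 is a Monday, so the first Saturday is April 6 and the third is April 20.
At the standard offset (UTC+12:00), 06:00 UTC + 12h = 18:00 Lumium Province standard time.
Daylight saving runs 16 September 2029 – 20 April 2030; the standard-time date in Lumium Province, 21 September 2029, is inside that window, so Lumium Province is at UTC+13:00.
06:00 UTC + 13h = 19:00 local.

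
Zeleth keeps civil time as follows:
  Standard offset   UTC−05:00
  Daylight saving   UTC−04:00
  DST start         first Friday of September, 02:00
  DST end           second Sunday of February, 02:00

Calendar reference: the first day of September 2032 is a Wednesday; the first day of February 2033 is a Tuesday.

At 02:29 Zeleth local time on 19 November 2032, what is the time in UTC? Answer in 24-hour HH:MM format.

06:29

1 September 2032 is a Wednesday, so the first Friday is September 3.
1 February 2033 is a Tuesday, so the first Sunday is February 6 and the second is February 13.
19 November 2032 falls between 3 September 2032 and 13 February 2033, so daylight saving is in effect and Zeleth is at UTC−04:00.
02:29 local + 4h = 06:29 UTC.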